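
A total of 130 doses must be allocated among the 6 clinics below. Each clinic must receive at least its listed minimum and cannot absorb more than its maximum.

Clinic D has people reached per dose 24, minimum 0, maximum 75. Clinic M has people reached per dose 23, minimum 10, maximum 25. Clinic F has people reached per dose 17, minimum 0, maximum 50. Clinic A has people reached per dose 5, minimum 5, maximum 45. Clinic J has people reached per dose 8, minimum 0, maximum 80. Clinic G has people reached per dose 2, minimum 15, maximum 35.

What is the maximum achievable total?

2600

Meeting every minimum uses 0+10+0+5+0+15 = 30 doses, leaving 100.
Highest people reached per dose first: Clinic D 24 > Clinic M 23 > Clinic F 17 > Clinic J 8 > Clinic A 5 > Clinic G 2.
Clinic D takes 75 more to reach its cap of 75 — 25 left.
Clinic M: +15 to 25 (cap) — 10 left.
Clinic F has room for 50 more but only 10 remain, so it gets 10.
Total = 24×75 + 23×25 + 17×10 + 5×5 + 2×15 = 2600.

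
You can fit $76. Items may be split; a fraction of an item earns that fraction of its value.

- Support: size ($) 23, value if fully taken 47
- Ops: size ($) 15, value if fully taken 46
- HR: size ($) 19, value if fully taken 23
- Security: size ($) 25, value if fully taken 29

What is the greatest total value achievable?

138.04

Rank by value-to-size ratio: Ops 46/15≈3.07, Support 47/23≈2.04, HR 23/19≈1.21, Security 29/25≈1.16.
Take all of Ops (15 $, value 46) ; 61 $ left.
Support: take in full, 23 $ for value 47 ; 38 left.
Take all of HR (19 $, value 23) ; 19 $ left.
Only 19 $ remain; take 19/25 of Security for value 29×19/25 = 22.04.
Total value = 138.04.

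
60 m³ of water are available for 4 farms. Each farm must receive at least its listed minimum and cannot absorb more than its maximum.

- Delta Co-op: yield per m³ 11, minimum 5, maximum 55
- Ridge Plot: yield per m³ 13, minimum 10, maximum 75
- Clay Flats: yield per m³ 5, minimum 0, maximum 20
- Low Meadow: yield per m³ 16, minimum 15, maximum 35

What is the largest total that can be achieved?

Meeting every minimum uses 5+10+0+15 = 30 m³, leaving 30.
Order the farms by yield per m³: Low Meadow 16 > Ridge Plot 13 > Delta Co-op 11 > Clay Flats 5.
Give Low Meadow 20 more to hit its cap of 35 → 10 left.
Ridge Plot: +10 (room for 65) → 20. Pool exhausted.
Total = 11×5 + 13×20 + 16×35 = 875.

875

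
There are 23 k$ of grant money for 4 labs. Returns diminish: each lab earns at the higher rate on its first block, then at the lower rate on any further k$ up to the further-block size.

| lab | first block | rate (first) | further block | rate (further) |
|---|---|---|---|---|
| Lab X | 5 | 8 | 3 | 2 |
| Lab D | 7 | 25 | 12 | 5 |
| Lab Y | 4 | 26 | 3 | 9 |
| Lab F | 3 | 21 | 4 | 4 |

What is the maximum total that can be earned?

Rank every tier by rate: Lab Y/tier1 26 > Lab D/tier1 25 > Lab F/tier1 21 > Lab Y/tier2 9 > Lab X/tier1 8 > Lab D/tier2 5 > Lab F/tier2 4 > Lab X/tier2 2.
Lab Y tier1 at 26: fill all 4 → 19 left.
Lab D/tier1 (25): +7 → 12 left.
Lab F/tier1 (21): +3 → 9 left.
Lab Y tier2 at 9: fill all 3 → 6 left.
Lab X/tier1 (8): +5 → 1 left.
Lab D/tier2: +1 of 12 at 5; pool empty.
Total = 26×4 + 25×7 + 21×3 + 9×3 + 8×5 + 5×1 = 414.

414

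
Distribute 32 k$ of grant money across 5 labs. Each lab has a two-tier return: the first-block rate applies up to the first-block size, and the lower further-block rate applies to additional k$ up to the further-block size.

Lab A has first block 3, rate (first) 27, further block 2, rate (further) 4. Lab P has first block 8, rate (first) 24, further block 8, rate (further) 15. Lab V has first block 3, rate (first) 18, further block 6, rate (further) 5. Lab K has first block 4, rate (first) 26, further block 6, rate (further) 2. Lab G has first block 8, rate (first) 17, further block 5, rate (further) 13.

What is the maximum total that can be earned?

Rank every tier by rate: Lab A/tier1 27 > Lab K/tier1 26 > Lab P/tier1 24 > Lab V/tier1 18 > Lab G/tier1 17 > Lab P/tier2 15 > Lab G/tier2 13 > Lab V/tier2 5 > Lab A/tier2 4 > Lab K/tier2 2.
Lab A/tier1 (27): +3 ; 29 left.
Lab K/tier1 (26): +4 ; 25 left.
Fill Lab P tier1 block (8 at 24) ; 17 left.
Lab V tier1 at 18: fill all 3 ; 14 left.
Fill Lab G tier1 block (8 at 17) ; 6 left.
Lab P tier2 at 15: only 6 left, fill 6.
Total = 27×3 + 26×4 + 24×8 + 18×3 + 17×8 + 15×6 = 657.

657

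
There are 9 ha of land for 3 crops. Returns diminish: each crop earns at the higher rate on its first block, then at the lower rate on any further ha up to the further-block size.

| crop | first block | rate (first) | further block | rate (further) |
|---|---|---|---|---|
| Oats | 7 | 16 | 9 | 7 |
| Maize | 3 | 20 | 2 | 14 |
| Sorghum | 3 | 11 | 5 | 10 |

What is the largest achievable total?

156

Treat each block as its own option and order by rate: Maize/tier1 20 > Oats/tier1 16 > Maize/tier2 14 > Sorghum/tier1 11 > Sorghum/tier2 10 > Oats/tier2 7.
Maize/tier1 (20): +3 — 6 left.
Oats tier1 at 16: only 6 left, fill 6.
Total = 20×3 + 16×6 = 156.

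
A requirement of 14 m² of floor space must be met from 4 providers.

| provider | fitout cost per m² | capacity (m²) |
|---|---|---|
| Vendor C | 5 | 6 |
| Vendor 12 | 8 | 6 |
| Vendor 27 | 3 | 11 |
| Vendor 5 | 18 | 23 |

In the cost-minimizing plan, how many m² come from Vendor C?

Fill from the cheapest provider first.
Vendor 27 at 3: take all 11 m² ; 3 still needed.
Vendor C at 5: take 3 of its 6 ; requirement met.
Vendor 12, Vendor 5: unused.

3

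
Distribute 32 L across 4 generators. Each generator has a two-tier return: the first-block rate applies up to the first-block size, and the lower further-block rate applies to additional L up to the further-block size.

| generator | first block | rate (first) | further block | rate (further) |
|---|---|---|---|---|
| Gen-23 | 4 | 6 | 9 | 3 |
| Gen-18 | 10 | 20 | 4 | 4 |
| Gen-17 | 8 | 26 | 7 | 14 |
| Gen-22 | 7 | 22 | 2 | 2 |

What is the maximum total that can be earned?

660

Treat each block as its own option and order by rate: Gen-17/tier1 26 > Gen-22/tier1 22 > Gen-18/tier1 20 > Gen-17/tier2 14 > Gen-23/tier1 6 > Gen-18/tier2 4 > Gen-23/tier2 3 > Gen-22/tier2 2.
Gen-17 tier1 at 26: fill all 8 — 24 left.
Fill Gen-22 tier1 block (7 at 22) — 17 left.
Gen-18 tier1 at 20: fill all 10 — 7 left.
Gen-17 tier2 at 14: fill all 7 — 0 left.
Total = 26×8 + 22×7 + 20×10 + 14×7 = 660.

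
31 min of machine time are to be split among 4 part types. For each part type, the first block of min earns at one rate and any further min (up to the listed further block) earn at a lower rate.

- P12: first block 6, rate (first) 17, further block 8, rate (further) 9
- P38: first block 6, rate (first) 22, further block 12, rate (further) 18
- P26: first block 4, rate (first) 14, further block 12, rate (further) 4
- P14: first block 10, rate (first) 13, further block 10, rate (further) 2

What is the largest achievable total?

Treat each block as its own option and order by rate: P38/first 22 > P38/second 18 > P12/first 17 > P26/first 14 > P14/first 13 > P12/second 9 > P26/second 4 > P14/second 2.
Fill P38 first block (6 at 22) ; 25 left.
P38 second at 18: fill all 12 ; 13 left.
P12/first (17): +6 ; 7 left.
P26/first (14): +4 ; 3 left.
P14/first: +3 of 10 at 13; pool empty.
Total = 22×6 + 18×12 + 17×6 + 14×4 + 13×3 = 545.

545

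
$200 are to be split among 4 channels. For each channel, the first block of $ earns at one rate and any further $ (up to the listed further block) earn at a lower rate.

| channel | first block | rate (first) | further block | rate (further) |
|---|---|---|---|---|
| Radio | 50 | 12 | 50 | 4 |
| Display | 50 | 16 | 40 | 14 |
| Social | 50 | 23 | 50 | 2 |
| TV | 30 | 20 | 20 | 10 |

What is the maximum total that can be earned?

Order all 8 blocks by rate: Social/tier1 23 > TV/tier1 20 > Display/tier1 16 > Display/tier2 14 > Radio/tier1 12 > TV/tier2 10 > Radio/tier2 4 > Social/tier2 2.
Fill Social tier1 block (50 at 23) ; 150 left.
TV tier1 at 20: fill all 30 ; 120 left.
Fill Display tier1 block (50 at 16) ; 70 left.
Display/tier2 (14): +40 ; 30 left.
Radio/tier1: +30 of 50 at 12; pool empty.
Total = 23×50 + 20×30 + 16×50 + 14×40 + 12×30 = 3470.

3470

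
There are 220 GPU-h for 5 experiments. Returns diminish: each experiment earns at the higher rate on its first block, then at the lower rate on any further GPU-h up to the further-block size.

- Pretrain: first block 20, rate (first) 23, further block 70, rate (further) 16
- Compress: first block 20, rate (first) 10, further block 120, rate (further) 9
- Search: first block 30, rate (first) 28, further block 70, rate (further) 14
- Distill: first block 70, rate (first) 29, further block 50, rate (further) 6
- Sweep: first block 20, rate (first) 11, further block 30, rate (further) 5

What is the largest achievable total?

Order all 10 blocks by rate: Distill/tier1 29 > Search/tier1 28 > Pretrain/tier1 23 > Pretrain/tier2 16 > Search/tier2 14 > Sweep/tier1 11 > Compress/tier1 10 > Compress/tier2 9 > Distill/tier2 6 > Sweep/tier2 5.
Distill/tier1 (29): +70 — 150 left.
Fill Search tier1 block (30 at 28) — 120 left.
Pretrain/tier1 (23): +20 — 100 left.
Pretrain tier2 at 16: fill all 70 — 30 left.
Search/tier2: +30 of 70 at 14; pool empty.
Total = 29×70 + 28×30 + 23×20 + 16×70 + 14×30 = 4870.

4870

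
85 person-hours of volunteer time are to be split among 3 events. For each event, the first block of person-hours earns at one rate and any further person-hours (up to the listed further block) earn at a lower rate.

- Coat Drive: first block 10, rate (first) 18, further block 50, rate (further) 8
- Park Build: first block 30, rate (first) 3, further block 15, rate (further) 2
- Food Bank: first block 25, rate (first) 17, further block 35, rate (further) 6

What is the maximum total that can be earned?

Order all 6 blocks by rate: Coat Drive/T1 18 > Food Bank/T1 17 > Coat Drive/T2 8 > Food Bank/T2 6 > Park Build/T1 3 > Park Build/T2 2.
Fill Coat Drive T1 block (10 at 18) — 75 left.
Food Bank T1 at 17: fill all 25 — 50 left.
Fill Coat Drive T2 block (50 at 8) — 0 left.
Total = 18×10 + 17×25 + 8×50 = 1005.

1005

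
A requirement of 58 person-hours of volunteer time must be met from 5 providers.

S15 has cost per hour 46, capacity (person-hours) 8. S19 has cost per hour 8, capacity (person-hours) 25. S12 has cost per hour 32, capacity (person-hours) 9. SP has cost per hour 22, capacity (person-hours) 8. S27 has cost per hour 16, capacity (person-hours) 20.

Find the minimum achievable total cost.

856

Fill from the cheapest provider first.
S19 at 8: take all 25 person-hours ; 33 still needed.
S27 (16): use full 20 ; 13 person-hours to go.
SP (22): use full 8 ; 5 person-hours to go.
S12 at 32: take 5 of its 9 ; requirement met.
S15: unused.
Cost = 25×8 + 20×16 + 8×22 + 5×32 = 856.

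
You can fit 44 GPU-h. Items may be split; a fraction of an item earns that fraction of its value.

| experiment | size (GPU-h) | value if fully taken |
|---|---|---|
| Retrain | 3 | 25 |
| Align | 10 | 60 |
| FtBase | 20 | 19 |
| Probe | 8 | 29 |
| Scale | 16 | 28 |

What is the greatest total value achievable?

Sort by value density: Retrain 25/3≈8.33, Align 60/10≈6, Probe 29/8≈3.62, Scale 28/16≈1.75, FtBase 19/20≈0.95.
Take all of Retrain (3 GPU-h, value 25) ; 41 GPU-h left.
Align: take in full, 10 GPU-h for value 60 ; 31 left.
All 8 GPU-h of Probe fit (value 29) ; 23 remain.
Scale: take in full, 16 GPU-h for value 28 ; 7 left.
Fill the last 7 GPU-h with part of FtBase: 7/20 of it earns 6.65.
Total value = 148.65.

148.65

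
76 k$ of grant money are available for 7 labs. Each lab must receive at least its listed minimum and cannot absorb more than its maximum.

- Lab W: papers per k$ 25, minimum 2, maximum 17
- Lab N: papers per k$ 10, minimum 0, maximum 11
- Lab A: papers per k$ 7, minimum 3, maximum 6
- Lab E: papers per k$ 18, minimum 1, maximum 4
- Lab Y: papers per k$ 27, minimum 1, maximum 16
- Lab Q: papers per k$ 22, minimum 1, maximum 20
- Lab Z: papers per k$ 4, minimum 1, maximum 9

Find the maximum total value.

Meeting every minimum uses 2+0+3+1+1+1+1 = 9 k$, leaving 67.
Highest papers per k$ first: Lab Y 27 > Lab W 25 > Lab Q 22 > Lab E 18 > Lab N 10 > Lab A 7 > Lab Z 4.
Lab Y: +15 to 16 (cap) → 52 left.
Give Lab W 15 more to hit its cap of 17 → 37 left.
Lab Q takes 19 more to reach its cap of 20 → 18 left.
Lab E takes 3 more to reach its cap of 4 → 15 left.
Give Lab N 11 more to hit its cap of 11 → 4 left.
Lab A: +3 to 6 (cap) → 1 left.
Lab Z: +1 (room for 8) → 2. Pool exhausted.
Total = 25×17 + 10×11 + 7×6 + 18×4 + 27×16 + 22×20 + 4×2 = 1529.

1529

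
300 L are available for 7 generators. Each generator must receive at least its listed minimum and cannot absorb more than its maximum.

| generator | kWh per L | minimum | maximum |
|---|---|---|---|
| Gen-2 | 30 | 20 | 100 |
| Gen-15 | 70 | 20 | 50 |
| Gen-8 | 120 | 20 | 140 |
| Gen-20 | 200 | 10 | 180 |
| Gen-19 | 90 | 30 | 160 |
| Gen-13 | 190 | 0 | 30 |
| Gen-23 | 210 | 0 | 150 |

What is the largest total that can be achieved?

Meeting every minimum uses 20+20+20+10+30+0+0 = 100 L, leaving 200.
Order the generators by kWh per L: Gen-23 210 > Gen-20 200 > Gen-13 190 > Gen-8 120 > Gen-19 90 > Gen-15 70 > Gen-2 30.
Gen-23: +150 to 150 (cap) — 50 left.
Gen-20 has room for 170 more but only 50 remain, so it gets 60.
Total = 30×20 + 70×20 + 120×20 + 200×60 + 90×30 + 210×150 = 50600.

50600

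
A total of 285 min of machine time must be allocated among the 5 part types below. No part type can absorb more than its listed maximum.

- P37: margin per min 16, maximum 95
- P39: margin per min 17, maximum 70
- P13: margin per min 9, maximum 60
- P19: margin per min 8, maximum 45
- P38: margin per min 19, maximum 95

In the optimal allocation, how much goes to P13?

25

Highest margin per min first: P38 19 > P39 17 > P37 16 > P13 9 > P19 8.
P38 takes 95 to reach its cap of 95 → 190 left.
P39: +70 to 70 (cap) → 120 left.
P37: +95 to 95 (cap) → 25 left.
P13: +25 (room for 60) → 25. Pool exhausted.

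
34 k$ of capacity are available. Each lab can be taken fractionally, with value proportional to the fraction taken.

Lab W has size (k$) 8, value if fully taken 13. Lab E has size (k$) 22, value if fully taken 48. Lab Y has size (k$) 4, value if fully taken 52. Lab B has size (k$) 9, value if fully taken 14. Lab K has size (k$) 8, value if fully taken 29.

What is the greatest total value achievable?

129

Sort by value density: Lab Y 52/4≈13, Lab K 29/8≈3.62, Lab E 48/22≈2.18, Lab W 13/8≈1.62, Lab B 14/9≈1.56.
All 4 k$ of Lab Y fit (value 52) → 30 remain.
All 8 k$ of Lab K fit (value 29) → 22 remain.
Lab E: take in full, 22 k$ for value 48 → 0 left.
Total value = 129.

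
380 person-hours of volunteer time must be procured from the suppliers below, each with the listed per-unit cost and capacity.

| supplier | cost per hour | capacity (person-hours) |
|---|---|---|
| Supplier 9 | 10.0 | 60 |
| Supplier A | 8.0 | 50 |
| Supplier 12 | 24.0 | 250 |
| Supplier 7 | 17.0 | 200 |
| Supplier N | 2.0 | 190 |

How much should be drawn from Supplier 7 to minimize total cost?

80

Fill from the cheapest supplier first.
Supplier N at 2.0: take all 190 person-hours — 190 still needed.
Supplier A (8.0): use full 50 — 140 person-hours to go.
Supplier 9 at 10.0: take all 60 person-hours — 80 still needed.
Take 80 from Supplier 7 at 17.0 to finish.
Supplier 12: unused.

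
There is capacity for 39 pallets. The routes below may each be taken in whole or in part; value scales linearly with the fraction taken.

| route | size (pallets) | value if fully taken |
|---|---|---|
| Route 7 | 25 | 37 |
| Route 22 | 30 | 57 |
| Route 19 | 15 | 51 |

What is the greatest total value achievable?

Sort by value density: Route 19 51/15≈3.4, Route 22 57/30≈1.9, Route 7 37/25≈1.48.
Route 19: take in full, 15 pallets for value 51 → 24 left.
24 pallets left: a 24/30 share of Route 22 gives 57×24/30 = 45.6.
Total value = 96.6.

96.6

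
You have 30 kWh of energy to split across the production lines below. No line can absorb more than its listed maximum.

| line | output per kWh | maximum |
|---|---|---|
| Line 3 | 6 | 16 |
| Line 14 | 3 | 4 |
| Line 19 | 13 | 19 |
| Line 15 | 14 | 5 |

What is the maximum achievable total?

Order the production lines by output per kWh: Line 15 14 > Line 19 13 > Line 3 6 > Line 14 3.
Line 15: +5 to 5 (cap) ; 25 left.
Line 19 takes 19 to reach its cap of 19 ; 6 left.
Line 3: +6 (room for 16) → 6. Pool exhausted.
Total = 6×6 + 13×19 + 14×5 = 353.

353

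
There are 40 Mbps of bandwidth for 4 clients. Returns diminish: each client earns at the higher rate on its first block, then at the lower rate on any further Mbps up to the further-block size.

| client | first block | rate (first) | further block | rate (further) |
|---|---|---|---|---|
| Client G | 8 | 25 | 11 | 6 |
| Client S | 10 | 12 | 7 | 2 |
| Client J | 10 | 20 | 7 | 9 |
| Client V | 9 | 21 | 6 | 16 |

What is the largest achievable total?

Treat each block as its own option and order by rate: Client G/T1 25 > Client V/T1 21 > Client J/T1 20 > Client V/T2 16 > Client S/T1 12 > Client J/T2 9 > Client G/T2 6 > Client S/T2 2.
Fill Client G T1 block (8 at 25) — 32 left.
Fill Client V T1 block (9 at 21) — 23 left.
Client J/T1 (20): +10 — 13 left.
Client V T2 at 16: fill all 6 — 7 left.
7 remain; put them into Client S T1 at 12.
Total = 25×8 + 21×9 + 20×10 + 16×6 + 12×7 = 769.

769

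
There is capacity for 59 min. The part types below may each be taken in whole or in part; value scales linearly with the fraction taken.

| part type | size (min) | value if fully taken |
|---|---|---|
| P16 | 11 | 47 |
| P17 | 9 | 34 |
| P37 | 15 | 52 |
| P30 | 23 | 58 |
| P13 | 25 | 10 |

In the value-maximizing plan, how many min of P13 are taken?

1

Rank by value-to-size ratio: P16 47/11≈4.27, P17 34/9≈3.78, P37 52/15≈3.47, P30 58/23≈2.52, P13 10/25≈0.4.
P16: take in full, 11 min for value 47 ; 48 left.
P17: take in full, 9 min for value 34 ; 39 left.
Take all of P37 (15 min, value 52) ; 24 min left.
P30: take in full, 23 min for value 58 ; 1 left.
Only 1 min remain; take 1/25 of P13 for value 10×1/25 = 0.4.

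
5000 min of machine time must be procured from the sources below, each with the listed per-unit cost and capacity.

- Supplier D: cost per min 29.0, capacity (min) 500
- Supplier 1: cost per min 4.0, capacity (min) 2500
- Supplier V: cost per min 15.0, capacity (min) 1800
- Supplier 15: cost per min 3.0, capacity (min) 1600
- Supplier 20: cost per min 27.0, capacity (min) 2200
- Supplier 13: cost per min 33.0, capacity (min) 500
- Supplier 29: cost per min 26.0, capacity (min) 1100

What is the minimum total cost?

Cheapest first:
Supplier 15 (3.0): use full 1600 — 3400 min to go.
Supplier 1 at 4.0: take all 2500 min — 900 still needed.
Supplier V (15.0): take the remaining 900 — done.
Supplier 29, Supplier 20, Supplier D, Supplier 13: unused.
Cost = 1600×3.0 + 2500×4.0 + 900×15.0 = 28300.

28300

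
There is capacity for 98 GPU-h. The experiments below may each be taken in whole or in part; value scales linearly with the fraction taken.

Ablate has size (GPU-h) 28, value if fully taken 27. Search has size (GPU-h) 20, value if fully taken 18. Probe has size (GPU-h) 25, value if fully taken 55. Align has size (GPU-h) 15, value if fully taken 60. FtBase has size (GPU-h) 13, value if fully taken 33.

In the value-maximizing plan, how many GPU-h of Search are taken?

17

Best value per unit of size first: Align 60/15≈4, FtBase 33/13≈2.54, Probe 55/25≈2.2, Ablate 27/28≈0.964, Search 18/20≈0.9.
All 15 GPU-h of Align fit (value 60) → 83 remain.
FtBase: take in full, 13 GPU-h for value 33 → 70 left.
Probe: take in full, 25 GPU-h for value 55 → 45 left.
All 28 GPU-h of Ablate fit (value 27) → 17 remain.
Only 17 GPU-h remain; take 17/20 of Search for value 18×17/20 = 15.3.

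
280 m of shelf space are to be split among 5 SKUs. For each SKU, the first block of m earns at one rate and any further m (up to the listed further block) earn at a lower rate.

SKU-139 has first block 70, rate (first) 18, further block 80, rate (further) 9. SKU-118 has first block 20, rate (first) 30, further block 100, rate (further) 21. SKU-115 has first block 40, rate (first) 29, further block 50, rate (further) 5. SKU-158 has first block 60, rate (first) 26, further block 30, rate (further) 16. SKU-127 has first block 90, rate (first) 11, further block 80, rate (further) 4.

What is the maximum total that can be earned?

6500

Order all 10 blocks by rate: SKU-118/first 30 > SKU-115/first 29 > SKU-158/first 26 > SKU-118/second 21 > SKU-139/first 18 > SKU-158/second 16 > SKU-127/first 11 > SKU-139/second 9 > SKU-115/second 5 > SKU-127/second 4.
SKU-118/first (30): +20 ; 260 left.
SKU-115 first at 29: fill all 40 ; 220 left.
SKU-158/first (26): +60 ; 160 left.
Fill SKU-118 second block (100 at 21) ; 60 left.
SKU-139/first: +60 of 70 at 18; pool empty.
Total = 30×20 + 29×40 + 26×60 + 21×100 + 18×60 = 6500.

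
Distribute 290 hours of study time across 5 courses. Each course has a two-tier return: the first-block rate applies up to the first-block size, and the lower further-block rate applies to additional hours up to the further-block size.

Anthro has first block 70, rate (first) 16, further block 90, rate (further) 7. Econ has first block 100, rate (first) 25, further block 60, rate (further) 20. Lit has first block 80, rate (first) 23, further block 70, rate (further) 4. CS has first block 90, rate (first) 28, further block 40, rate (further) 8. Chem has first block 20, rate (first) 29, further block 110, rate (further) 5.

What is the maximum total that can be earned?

7440

Treat each block as its own option and order by rate: Chem/first 29 > CS/first 28 > Econ/first 25 > Lit/first 23 > Econ/second 20 > Anthro/first 16 > CS/second 8 > Anthro/second 7 > Chem/second 5 > Lit/second 4.
Chem/first (29): +20 ; 270 left.
Fill CS first block (90 at 28) ; 180 left.
Fill Econ first block (100 at 25) ; 80 left.
Lit/first (23): +80 ; 0 left.
Total = 29×20 + 28×90 + 25×100 + 23×80 = 7440.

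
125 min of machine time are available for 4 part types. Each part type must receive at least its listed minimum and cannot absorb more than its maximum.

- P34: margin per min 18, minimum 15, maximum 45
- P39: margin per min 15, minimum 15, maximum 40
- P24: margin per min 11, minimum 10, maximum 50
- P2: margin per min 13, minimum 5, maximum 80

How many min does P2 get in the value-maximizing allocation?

Meeting every minimum uses 15+15+10+5 = 45 min, leaving 80.
Highest margin per min first: P34 18 > P39 15 > P2 13 > P24 11.
P34: +30 to 45 (cap) — 50 left.
P39: +25 to 40 (cap) — 25 left.
Only 25 left; P2 takes them to reach 30.

30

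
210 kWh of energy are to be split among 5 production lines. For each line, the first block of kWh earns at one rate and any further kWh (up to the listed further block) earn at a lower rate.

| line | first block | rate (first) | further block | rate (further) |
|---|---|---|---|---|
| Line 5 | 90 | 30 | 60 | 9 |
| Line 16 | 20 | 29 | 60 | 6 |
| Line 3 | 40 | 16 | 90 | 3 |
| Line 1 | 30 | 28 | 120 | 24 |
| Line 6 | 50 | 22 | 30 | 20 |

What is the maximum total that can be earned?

Treat each block as its own option and order by rate: Line 5/T1 30 > Line 16/T1 29 > Line 1/T1 28 > Line 1/T2 24 > Line 6/T1 22 > Line 6/T2 20 > Line 3/T1 16 > Line 5/T2 9 > Line 16/T2 6 > Line 3/T2 3.
Line 5/T1 (30): +90 → 120 left.
Fill Line 16 T1 block (20 at 29) → 100 left.
Line 1 T1 at 28: fill all 30 → 70 left.
Line 1/T2: +70 of 120 at 24; pool empty.
Total = 30×90 + 29×20 + 28×30 + 24×70 = 5800.

5800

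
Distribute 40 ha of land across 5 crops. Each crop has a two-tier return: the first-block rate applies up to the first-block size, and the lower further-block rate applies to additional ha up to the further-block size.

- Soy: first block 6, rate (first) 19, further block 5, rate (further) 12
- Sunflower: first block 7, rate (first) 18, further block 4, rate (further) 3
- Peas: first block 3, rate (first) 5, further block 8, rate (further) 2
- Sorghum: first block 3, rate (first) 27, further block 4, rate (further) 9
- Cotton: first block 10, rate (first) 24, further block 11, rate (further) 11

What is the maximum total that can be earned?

720

Order all 10 blocks by rate: Sorghum/tier1 27 > Cotton/tier1 24 > Soy/tier1 19 > Sunflower/tier1 18 > Soy/tier2 12 > Cotton/tier2 11 > Sorghum/tier2 9 > Peas/tier1 5 > Sunflower/tier2 3 > Peas/tier2 2.
Sorghum tier1 at 27: fill all 3 ; 37 left.
Cotton/tier1 (24): +10 ; 27 left.
Soy tier1 at 19: fill all 6 ; 21 left.
Sunflower/tier1 (18): +7 ; 14 left.
Soy tier2 at 12: fill all 5 ; 9 left.
Cotton tier2 at 11: only 9 left, fill 9.
Total = 27×3 + 24×10 + 19×6 + 18×7 + 12×5 + 11×9 = 720.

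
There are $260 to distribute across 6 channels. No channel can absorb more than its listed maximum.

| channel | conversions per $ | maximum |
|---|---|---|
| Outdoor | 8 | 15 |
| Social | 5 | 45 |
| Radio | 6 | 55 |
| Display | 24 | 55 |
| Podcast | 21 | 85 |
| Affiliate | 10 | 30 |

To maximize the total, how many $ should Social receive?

20

Rank by conversions per $: Display 24 > Podcast 21 > Affiliate 10 > Outdoor 8 > Radio 6 > Social 5.
Give Display 55 to hit its cap of 55 → 205 left.
Podcast takes 85 to reach its cap of 85 → 120 left.
Affiliate: +30 to 30 (cap) → 90 left.
Give Outdoor 15 to hit its cap of 15 → 75 left.
Radio: +55 to 55 (cap) → 20 left.
Social has room for 45 but only 20 remain, so it gets 20.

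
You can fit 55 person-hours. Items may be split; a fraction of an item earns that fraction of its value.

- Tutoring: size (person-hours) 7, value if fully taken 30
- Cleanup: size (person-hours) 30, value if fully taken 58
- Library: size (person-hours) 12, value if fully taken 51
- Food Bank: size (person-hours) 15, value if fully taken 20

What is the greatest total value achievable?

Sort by value density: Tutoring 30/7≈4.29, Library 51/12≈4.25, Cleanup 58/30≈1.93, Food Bank 20/15≈1.33.
Tutoring: take in full, 7 person-hours for value 30 ; 48 left.
Take all of Library (12 person-hours, value 51) ; 36 person-hours left.
All 30 person-hours of Cleanup fit (value 58) ; 6 remain.
Only 6 person-hours remain; take 6/15 of Food Bank for value 20×6/15 = 8.
Total value = 147.

147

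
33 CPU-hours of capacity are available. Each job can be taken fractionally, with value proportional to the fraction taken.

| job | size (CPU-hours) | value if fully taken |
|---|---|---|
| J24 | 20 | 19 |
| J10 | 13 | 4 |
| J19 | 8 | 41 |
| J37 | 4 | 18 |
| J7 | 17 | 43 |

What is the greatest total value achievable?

105.8

Rank by value-to-size ratio: J19 41/8≈5.12, J37 18/4≈4.5, J7 43/17≈2.53, J24 19/20≈0.95, J10 4/13≈0.308.
Take all of J19 (8 CPU-hours, value 41) — 25 CPU-hours left.
J37: take in full, 4 CPU-hours for value 18 — 21 left.
Take all of J7 (17 CPU-hours, value 43) — 4 CPU-hours left.
Only 4 CPU-hours remain; take 4/20 of J24 for value 19×4/20 = 3.8.
Total value = 105.8.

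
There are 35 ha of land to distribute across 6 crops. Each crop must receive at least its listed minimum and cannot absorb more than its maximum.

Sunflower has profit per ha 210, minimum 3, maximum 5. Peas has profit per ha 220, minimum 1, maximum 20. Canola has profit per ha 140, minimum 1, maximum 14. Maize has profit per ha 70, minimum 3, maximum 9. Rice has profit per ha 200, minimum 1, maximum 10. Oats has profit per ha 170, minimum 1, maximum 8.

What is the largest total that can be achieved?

Meeting every minimum uses 3+1+1+3+1+1 = 10 ha, leaving 25.
Highest profit per ha first: Peas 220 > Sunflower 210 > Rice 200 > Oats 170 > Canola 140 > Maize 70.
Peas takes 19 more to reach its cap of 20 → 6 left.
Give Sunflower 2 more to hit its cap of 5 → 4 left.
Rice: +4 (room for 9) → 5. Pool exhausted.
Total = 210×5 + 220×20 + 140×1 + 70×3 + 200×5 + 170×1 = 6970.

6970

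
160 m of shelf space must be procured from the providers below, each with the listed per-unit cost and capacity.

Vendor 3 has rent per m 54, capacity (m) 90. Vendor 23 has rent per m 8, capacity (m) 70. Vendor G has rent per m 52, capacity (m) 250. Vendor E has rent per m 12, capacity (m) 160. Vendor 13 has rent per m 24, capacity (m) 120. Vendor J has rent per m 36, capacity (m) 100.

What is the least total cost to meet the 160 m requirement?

1640

Use providers in increasing cost order.
Take 70 from Vendor 23 at 8 — need 90 more.
Take 90 from Vendor E at 12 to finish.
Vendor 13, Vendor J, Vendor G, Vendor 3: unused.
Cost = 70×8 + 90×12 = 1640.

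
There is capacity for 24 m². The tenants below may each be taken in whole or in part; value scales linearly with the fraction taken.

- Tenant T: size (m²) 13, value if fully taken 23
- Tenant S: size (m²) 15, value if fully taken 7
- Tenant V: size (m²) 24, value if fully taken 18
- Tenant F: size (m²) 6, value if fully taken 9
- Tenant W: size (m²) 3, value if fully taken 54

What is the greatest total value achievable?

Rank by value-to-size ratio: Tenant W 54/3≈18, Tenant T 23/13≈1.77, Tenant F 9/6≈1.5, Tenant V 18/24≈0.75, Tenant S 7/15≈0.467.
Take all of Tenant W (3 m², value 54) ; 21 m² left.
Tenant T: take in full, 13 m² for value 23 ; 8 left.
Take all of Tenant F (6 m², value 9) ; 2 m² left.
Only 2 m² remain; take 2/24 of Tenant V for value 18×2/24 = 1.5.
Total value = 87.5.

87.5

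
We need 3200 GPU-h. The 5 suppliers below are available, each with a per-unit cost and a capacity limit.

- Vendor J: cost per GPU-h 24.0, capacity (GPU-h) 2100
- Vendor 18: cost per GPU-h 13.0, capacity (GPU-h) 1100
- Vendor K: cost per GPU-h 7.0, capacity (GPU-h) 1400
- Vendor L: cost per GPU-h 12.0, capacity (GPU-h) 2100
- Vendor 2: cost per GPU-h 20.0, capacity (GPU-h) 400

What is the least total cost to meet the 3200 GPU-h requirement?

31400

Fill from the cheapest supplier first.
Take 1400 from Vendor K at 7.0 — need 1800 more.
Vendor L (12.0): take the remaining 1800 — done.
Vendor 18, Vendor 2, Vendor J: unused.
Cost = 1400×7.0 + 1800×12.0 = 31400.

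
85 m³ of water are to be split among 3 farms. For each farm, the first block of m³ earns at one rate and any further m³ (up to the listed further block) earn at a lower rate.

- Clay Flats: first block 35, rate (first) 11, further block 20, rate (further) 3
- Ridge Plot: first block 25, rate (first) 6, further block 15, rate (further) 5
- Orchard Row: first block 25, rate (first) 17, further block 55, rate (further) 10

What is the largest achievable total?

Order all 6 blocks by rate: Orchard Row/first 17 > Clay Flats/first 11 > Orchard Row/second 10 > Ridge Plot/first 6 > Ridge Plot/second 5 > Clay Flats/second 3.
Orchard Row/first (17): +25 → 60 left.
Fill Clay Flats first block (35 at 11) → 25 left.
Orchard Row second at 10: only 25 left, fill 25.
Total = 17×25 + 11×35 + 10×25 = 1060.

1060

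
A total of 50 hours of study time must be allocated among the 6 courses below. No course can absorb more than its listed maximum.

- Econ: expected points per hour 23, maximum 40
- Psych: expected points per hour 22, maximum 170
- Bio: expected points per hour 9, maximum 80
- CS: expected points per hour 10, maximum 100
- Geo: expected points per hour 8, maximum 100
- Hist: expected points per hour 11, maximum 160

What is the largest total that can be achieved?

Highest expected points per hour first: Econ 23 > Psych 22 > Hist 11 > CS 10 > Bio 9 > Geo 8.
Give Econ 40 to hit its cap of 40 ; 10 left.
Only 10 left; Psych takes them to reach 10.
Total = 23×40 + 22×10 = 1140.

1140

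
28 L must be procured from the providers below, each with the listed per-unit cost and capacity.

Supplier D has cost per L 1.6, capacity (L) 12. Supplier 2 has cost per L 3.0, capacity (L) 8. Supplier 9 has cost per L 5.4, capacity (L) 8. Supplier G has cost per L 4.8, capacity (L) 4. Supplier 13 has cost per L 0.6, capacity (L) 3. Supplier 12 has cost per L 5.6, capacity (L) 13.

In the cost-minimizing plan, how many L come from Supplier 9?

Use providers in increasing cost order.
Take 3 from Supplier 13 at 0.6 — need 25 more.
Take 12 from Supplier D at 1.6 — need 13 more.
Take 8 from Supplier 2 at 3.0 — need 5 more.
Supplier G (4.8): use full 4 — 1 L to go.
Take 1 from Supplier 9 at 5.4 to finish.
Supplier 12: unused.

1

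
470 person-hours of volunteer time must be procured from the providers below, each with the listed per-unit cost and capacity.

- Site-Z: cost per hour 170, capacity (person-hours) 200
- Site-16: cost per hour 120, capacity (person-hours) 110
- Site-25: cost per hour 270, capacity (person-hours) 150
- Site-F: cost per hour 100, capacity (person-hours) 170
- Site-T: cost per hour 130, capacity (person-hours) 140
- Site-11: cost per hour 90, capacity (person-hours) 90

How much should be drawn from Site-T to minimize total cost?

Use providers in increasing cost order.
Site-11 (90): use full 90 — 380 person-hours to go.
Site-F (100): use full 170 — 210 person-hours to go.
Site-16 at 120: take all 110 person-hours — 100 still needed.
Take 100 from Site-T at 130 to finish.
Site-Z, Site-25: unused.

100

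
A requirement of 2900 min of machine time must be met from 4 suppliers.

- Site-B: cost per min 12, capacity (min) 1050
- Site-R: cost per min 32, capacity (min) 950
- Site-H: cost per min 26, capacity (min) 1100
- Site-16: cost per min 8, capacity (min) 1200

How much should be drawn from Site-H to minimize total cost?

650

Use suppliers in increasing cost order.
Site-16 (8): use full 1200 — 1700 min to go.
Site-B (12): use full 1050 — 650 min to go.
Take 650 from Site-H at 26 to finish.
Site-R: unused.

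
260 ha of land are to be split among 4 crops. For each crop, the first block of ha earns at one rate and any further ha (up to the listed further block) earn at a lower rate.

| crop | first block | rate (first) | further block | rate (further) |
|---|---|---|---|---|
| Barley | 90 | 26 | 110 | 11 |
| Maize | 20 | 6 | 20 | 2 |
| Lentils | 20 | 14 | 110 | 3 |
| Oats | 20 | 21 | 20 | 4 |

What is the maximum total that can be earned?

4370

Rank every tier by rate: Barley/tier1 26 > Oats/tier1 21 > Lentils/tier1 14 > Barley/tier2 11 > Maize/tier1 6 > Oats/tier2 4 > Lentils/tier2 3 > Maize/tier2 2.
Barley/tier1 (26): +90 → 170 left.
Fill Oats tier1 block (20 at 21) → 150 left.
Lentils/tier1 (14): +20 → 130 left.
Barley/tier2 (11): +110 → 20 left.
Maize/tier1 (6): +20 → 0 left.
Total = 26×90 + 21×20 + 14×20 + 11×110 + 6×20 = 4370.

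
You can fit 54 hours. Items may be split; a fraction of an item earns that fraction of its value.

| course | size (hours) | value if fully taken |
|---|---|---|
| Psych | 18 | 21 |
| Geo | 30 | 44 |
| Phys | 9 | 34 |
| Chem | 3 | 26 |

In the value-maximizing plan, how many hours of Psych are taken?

Sort by value density: Chem 26/3≈8.67, Phys 34/9≈3.78, Geo 44/30≈1.47, Psych 21/18≈1.17.
Take all of Chem (3 hours, value 26) ; 51 hours left.
Take all of Phys (9 hours, value 34) ; 42 hours left.
Take all of Geo (30 hours, value 44) ; 12 hours left.
Only 12 hours remain; take 12/18 of Psych for value 21×12/18 = 14.

12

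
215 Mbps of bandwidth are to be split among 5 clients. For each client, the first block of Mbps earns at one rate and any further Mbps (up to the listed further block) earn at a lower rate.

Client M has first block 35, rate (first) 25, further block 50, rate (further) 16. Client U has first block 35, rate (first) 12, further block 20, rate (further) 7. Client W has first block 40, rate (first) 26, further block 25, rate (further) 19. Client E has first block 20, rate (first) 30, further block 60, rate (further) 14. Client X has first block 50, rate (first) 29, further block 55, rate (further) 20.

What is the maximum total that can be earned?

Treat each block as its own option and order by rate: Client E/first 30 > Client X/first 29 > Client W/first 26 > Client M/first 25 > Client X/second 20 > Client W/second 19 > Client M/second 16 > Client E/second 14 > Client U/first 12 > Client U/second 7.
Client E first at 30: fill all 20 ; 195 left.
Fill Client X first block (50 at 29) ; 145 left.
Client W first at 26: fill all 40 ; 105 left.
Client M/first (25): +35 ; 70 left.
Fill Client X second block (55 at 20) ; 15 left.
Client W second at 19: only 15 left, fill 15.
Total = 30×20 + 29×50 + 26×40 + 25×35 + 20×55 + 19×15 = 5350.

5350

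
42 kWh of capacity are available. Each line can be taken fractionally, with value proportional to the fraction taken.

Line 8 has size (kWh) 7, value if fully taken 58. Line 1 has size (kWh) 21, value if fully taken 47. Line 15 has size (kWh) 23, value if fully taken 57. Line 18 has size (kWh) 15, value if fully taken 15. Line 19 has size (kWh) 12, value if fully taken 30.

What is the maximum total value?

145

Rank by value-to-size ratio: Line 8 58/7≈8.29, Line 19 30/12≈2.5, Line 15 57/23≈2.48, Line 1 47/21≈2.24, Line 18 15/15≈1.
Line 8: take in full, 7 kWh for value 58 → 35 left.
Line 19: take in full, 12 kWh for value 30 → 23 left.
Take all of Line 15 (23 kWh, value 57) → 0 kWh left.
Total value = 145.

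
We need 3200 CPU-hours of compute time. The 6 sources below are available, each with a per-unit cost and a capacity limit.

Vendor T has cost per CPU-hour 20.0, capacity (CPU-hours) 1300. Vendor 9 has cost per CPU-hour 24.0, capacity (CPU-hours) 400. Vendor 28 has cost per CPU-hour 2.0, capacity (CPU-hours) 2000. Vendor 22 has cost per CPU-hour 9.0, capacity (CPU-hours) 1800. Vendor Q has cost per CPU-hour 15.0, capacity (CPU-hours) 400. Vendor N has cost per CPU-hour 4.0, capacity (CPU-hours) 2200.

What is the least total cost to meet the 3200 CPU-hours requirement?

Use sources in increasing cost order.
Take 2000 from Vendor 28 at 2.0 → need 1200 more.
Vendor N (4.0): take the remaining 1200 → done.
Vendor 22, Vendor Q, Vendor T, Vendor 9: unused.
Cost = 2000×2.0 + 1200×4.0 = 8800.

8800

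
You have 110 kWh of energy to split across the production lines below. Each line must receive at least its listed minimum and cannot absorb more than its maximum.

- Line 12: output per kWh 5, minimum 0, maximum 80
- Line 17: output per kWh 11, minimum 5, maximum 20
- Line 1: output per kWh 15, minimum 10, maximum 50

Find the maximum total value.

1170

Meeting every minimum uses 0+5+10 = 15 kWh, leaving 95.
Order the production lines by output per kWh: Line 1 15 > Line 17 11 > Line 12 5.
Line 1 takes 40 more to reach its cap of 50 ; 55 left.
Give Line 17 15 more to hit its cap of 20 ; 40 left.
Only 40 left; Line 12 takes them to reach 40.
Total = 5×40 + 11×20 + 15×50 = 1170.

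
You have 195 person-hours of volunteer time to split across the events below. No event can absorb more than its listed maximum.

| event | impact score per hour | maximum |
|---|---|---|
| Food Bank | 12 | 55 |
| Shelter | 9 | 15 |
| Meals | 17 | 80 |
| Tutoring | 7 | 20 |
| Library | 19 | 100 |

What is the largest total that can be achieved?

Highest impact score per hour first: Library 19 > Meals 17 > Food Bank 12 > Shelter 9 > Tutoring 7.
Library takes 100 to reach its cap of 100 → 95 left.
Meals: +80 to 80 (cap) → 15 left.
Food Bank has room for 55 but only 15 remain, so it gets 15.
Total = 12×15 + 17×80 + 19×100 = 3440.

3440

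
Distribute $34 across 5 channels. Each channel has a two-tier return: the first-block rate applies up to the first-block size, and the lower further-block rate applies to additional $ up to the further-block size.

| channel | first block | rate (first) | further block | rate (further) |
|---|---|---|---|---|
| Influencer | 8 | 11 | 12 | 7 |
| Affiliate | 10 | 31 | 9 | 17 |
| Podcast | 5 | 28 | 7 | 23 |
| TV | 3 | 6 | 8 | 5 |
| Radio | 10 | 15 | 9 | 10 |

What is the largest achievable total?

Treat each block as its own option and order by rate: Affiliate/T1 31 > Podcast/T1 28 > Podcast/T2 23 > Affiliate/T2 17 > Radio/T1 15 > Influencer/T1 11 > Radio/T2 10 > Influencer/T2 7 > TV/T1 6 > TV/T2 5.
Affiliate T1 at 31: fill all 10 ; 24 left.
Podcast T1 at 28: fill all 5 ; 19 left.
Fill Podcast T2 block (7 at 23) ; 12 left.
Affiliate/T2 (17): +9 ; 3 left.
Radio/T1: +3 of 10 at 15; pool empty.
Total = 31×10 + 28×5 + 23×7 + 17×9 + 15×3 = 809.

809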